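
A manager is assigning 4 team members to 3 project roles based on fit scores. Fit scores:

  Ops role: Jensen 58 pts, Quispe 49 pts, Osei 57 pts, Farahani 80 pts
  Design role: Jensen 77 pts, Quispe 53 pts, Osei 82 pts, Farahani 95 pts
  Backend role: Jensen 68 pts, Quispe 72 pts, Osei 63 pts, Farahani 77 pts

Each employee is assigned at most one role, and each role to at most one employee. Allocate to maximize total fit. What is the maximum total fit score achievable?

Max total: 234 pts

Optimal: Farahani→Ops role (80 pts), Osei→Design role (82 pts), Quispe→Backend role (72 pts) — total 80+82+72 = 234 pts.
Row-greedy (each employee in turn takes its best remaining role) gives 206 pts, worse by 28.
Next-best assignment: Farahani→Ops role, Osei→Design role, Jensen→Backend role = 230 pts.
Every other assignment is strictly worse.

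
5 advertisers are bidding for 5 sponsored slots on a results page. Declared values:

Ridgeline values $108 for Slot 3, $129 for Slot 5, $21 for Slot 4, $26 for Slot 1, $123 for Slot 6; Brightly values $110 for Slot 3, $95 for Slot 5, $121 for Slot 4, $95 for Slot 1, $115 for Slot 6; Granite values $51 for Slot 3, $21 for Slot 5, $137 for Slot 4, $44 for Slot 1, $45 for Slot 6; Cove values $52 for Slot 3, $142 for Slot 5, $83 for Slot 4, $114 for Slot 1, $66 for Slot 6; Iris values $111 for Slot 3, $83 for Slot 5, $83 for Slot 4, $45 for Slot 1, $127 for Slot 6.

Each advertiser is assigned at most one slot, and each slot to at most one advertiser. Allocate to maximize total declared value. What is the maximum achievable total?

This is a one-to-one assignment (maximum-weight bipartite matching).
Optimal: Ridgeline→Slot 5 ($129), Brightly→Slot 3 ($110), Granite→Slot 4 ($137), Cove→Slot 1 ($114), Iris→Slot 6 ($127) — total 129+110+137+114+127 = $617.
Row-greedy (each advertiser in turn takes its best remaining slot) gives $542, worse by 75.
Next-best assignment: Ridgeline→Slot 3, Brightly→Slot 1, Granite→Slot 4, Cove→Slot 5, Iris→Slot 6 = $609.
No other one-to-one assignment exceeds $617.

Max total: $617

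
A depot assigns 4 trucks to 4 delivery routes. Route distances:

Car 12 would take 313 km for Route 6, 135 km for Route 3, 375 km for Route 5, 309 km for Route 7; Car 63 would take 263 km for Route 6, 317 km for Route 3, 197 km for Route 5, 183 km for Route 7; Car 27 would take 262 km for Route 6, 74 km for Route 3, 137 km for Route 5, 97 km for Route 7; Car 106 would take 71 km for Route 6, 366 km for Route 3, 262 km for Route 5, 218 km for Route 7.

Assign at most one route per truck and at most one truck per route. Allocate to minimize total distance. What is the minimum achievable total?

Minimum total: 500 km

This is a one-to-one assignment (minimum-cost bipartite matching).
Optimal: Car 12→Route 3 (135 km), Car 63→Route 5 (197 km), Car 27→Route 7 (97 km), Car 106→Route 6 (71 km) — total 135+197+97+71 = 500 km.
Column-greedy (each route in turn goes to its cheapest remaining truck) gives 651 km, worse by 151.
Swapping Car 12↔Car 106 (Car 12→Route 6 313 km, Car 106→Route 3 366 km) adds 473.
Every other assignment is strictly worse.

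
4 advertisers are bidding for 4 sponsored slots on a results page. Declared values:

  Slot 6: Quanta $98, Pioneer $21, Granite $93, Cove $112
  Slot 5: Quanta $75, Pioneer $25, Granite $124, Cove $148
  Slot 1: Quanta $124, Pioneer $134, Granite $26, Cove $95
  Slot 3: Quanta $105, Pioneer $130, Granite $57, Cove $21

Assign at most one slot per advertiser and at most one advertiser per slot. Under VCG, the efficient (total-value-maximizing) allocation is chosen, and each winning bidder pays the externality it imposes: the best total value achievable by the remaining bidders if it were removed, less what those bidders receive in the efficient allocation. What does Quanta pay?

Efficient allocation: Quanta→Slot 1 ($124), Pioneer→Slot 3 ($130), Granite→Slot 6 ($93), Cove→Slot 5 ($148); total welfare W = $495.
Quanta receives Slot 1 at value $124, so the others get W − 124 = $371.
Without Quanta: best allocation of the remaining 3 bidders over all 4 slots is Pioneer→Slot 1 ($134), Granite→Slot 6 ($93), Cove→Slot 5 ($148), total $375.
VCG payment = (others' best without Quanta) − (others' welfare with Quanta) = 375 − 371 = $4.

Quanta pays $4.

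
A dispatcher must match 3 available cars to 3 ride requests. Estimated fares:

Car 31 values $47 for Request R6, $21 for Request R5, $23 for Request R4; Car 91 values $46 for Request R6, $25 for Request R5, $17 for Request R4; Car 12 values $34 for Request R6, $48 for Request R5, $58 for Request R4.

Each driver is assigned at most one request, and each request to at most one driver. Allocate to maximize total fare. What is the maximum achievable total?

Max total: $130

Optimal: Car 31→Request R6 ($47), Car 91→Request R5 ($25), Car 12→Request R4 ($58) — total 47+25+58 = $130.
Column-greedy (each request in turn goes to its best remaining driver) gives $112, worse by 18.
Next-best assignment: Car 31→Request R5, Car 91→Request R6, Car 12→Request R4 = $125.
No other one-to-one assignment exceeds $130.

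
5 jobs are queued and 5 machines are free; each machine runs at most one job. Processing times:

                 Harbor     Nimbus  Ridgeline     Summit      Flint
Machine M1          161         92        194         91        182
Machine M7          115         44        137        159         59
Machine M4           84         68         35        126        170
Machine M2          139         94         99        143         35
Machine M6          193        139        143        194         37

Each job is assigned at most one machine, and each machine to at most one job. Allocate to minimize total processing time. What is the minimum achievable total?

Optimal: Harbor→Machine M2 (139 min), Nimbus→Machine M7 (44 min), Ridgeline→Machine M4 (35 min), Summit→Machine M1 (91 min), Flint→Machine M6 (37 min) — total 139+44+35+91+37 = 346 min.
Min-entry greedy (repeatedly take the single cheapest remaining cell) gives 398 min, worse by 52.
Next-best assignment: Harbor→Machine M4, Nimbus→Machine M7, Ridgeline→Machine M2, Summit→Machine M1, Flint→Machine M6 = 355 min.
Every other assignment is strictly worse.

Min total: 346 min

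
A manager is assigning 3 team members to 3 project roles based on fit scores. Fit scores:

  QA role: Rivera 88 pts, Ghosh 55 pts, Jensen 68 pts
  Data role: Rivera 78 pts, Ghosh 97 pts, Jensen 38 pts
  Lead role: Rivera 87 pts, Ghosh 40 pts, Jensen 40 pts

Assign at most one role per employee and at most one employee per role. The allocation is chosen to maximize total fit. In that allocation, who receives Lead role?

Rivera receives Lead role.

This is the linear assignment problem.
Optimal: Rivera→Lead role (87 pts), Ghosh→Data role (97 pts), Jensen→QA role (68 pts) — total 87+97+68 = 252 pts.
Column-greedy (each role in turn goes to its best remaining employee) gives 225 pts, worse by 27.
Rivera's own top role is QA role (88 pts), but forcing Rivera→QA role and reassigning the rest optimally gives only 225 pts — worse by 27.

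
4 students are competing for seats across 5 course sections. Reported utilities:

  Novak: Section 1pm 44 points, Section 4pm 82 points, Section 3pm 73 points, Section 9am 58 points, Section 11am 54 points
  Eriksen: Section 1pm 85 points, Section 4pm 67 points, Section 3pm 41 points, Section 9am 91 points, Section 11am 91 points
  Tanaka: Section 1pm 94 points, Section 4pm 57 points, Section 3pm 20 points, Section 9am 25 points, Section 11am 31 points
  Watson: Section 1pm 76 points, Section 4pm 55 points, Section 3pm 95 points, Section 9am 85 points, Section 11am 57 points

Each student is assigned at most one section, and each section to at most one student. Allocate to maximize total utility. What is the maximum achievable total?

Optimal: Novak→Section 4pm (82 points), Eriksen→Section 9am (91 points), Tanaka→Section 1pm (94 points), Watson→Section 3pm (95 points) — total 82+91+94+95 = 362 points.
Checked against all permutations: 362 points is optimal.

Max total: 362 points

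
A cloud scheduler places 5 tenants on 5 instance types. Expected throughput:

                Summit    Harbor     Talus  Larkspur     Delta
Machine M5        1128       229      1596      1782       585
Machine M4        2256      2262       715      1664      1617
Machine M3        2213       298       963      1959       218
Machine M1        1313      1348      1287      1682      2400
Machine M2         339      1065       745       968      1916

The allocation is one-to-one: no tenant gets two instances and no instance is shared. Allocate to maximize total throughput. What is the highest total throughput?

This is a one-to-one assignment (maximum-weight bipartite matching).
Optimal: Summit→Machine M3 (2213 ops/s), Harbor→Machine M4 (2262 ops/s), Talus→Machine M5 (1596 ops/s), Larkspur→Machine M1 (1682 ops/s), Delta→Machine M2 (1916 ops/s) — total 2213+2262+1596+1682+1916 = 9669 ops/s.
Row-greedy (each tenant in turn takes its best remaining instance) gives 9075 ops/s, worse by 594.
No other one-to-one assignment exceeds 9669 ops/s.

Maximum total: 9669 ops/s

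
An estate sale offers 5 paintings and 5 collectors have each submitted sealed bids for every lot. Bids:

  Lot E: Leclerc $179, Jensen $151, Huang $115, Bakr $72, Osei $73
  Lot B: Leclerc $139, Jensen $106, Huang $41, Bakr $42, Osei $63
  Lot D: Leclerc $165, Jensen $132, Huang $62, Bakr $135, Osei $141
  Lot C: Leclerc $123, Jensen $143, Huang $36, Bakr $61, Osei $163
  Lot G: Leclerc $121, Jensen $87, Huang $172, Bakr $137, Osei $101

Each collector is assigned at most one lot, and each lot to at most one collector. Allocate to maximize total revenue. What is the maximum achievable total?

This is the linear assignment problem.
Optimal: Leclerc→Lot B ($139), Jensen→Lot E ($151), Huang→Lot G ($172), Bakr→Lot D ($135), Osei→Lot C ($163) — total 139+151+172+135+163 = $760.
Swapping Jensen↔Bakr (Jensen→Lot D $132, Bakr→Lot E $72) loses 82.

Max total: $760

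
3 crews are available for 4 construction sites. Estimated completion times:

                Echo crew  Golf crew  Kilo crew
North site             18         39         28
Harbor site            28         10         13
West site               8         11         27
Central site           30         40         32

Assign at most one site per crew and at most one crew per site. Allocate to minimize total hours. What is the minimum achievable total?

Min total: 42 hours

This is a one-to-one assignment (minimum-cost bipartite matching).
Optimal: Echo crew→North site (18 hours), Golf crew→West site (11 hours), Kilo crew→Harbor site (13 hours) — total 18+11+13 = 42 hours.
Column-greedy (each site in turn goes to its cheapest remaining crew) gives 55 hours, worse by 13.
Next-best assignment: Echo crew→West site, Golf crew→Harbor site, Kilo crew→North site = 46 hours.
Swapping Golf crew↔Echo crew (Golf crew→North site 39 hours, Echo crew→West site 8 hours) adds 18.
Every other assignment is strictly worse.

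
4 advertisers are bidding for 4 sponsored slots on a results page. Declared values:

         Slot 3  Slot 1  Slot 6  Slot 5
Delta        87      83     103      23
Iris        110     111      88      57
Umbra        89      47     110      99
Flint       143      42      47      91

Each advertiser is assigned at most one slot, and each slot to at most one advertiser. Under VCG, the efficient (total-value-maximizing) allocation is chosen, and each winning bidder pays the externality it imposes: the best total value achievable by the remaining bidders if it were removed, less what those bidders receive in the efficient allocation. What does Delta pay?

Delta pays $11.

Efficient allocation: Delta→Slot 6 ($103), Iris→Slot 1 ($111), Umbra→Slot 5 ($99), Flint→Slot 3 ($143); total welfare W = $456.
Delta receives Slot 6 at value $103, so the others get W − 103 = $353.
Without Delta: best allocation of the remaining 3 bidders over all 4 slots is Iris→Slot 1 ($111), Umbra→Slot 6 ($110), Flint→Slot 3 ($143), total $364.
VCG payment = (others' best without Delta) − (others' welfare with Delta) = 364 − 353 = $11.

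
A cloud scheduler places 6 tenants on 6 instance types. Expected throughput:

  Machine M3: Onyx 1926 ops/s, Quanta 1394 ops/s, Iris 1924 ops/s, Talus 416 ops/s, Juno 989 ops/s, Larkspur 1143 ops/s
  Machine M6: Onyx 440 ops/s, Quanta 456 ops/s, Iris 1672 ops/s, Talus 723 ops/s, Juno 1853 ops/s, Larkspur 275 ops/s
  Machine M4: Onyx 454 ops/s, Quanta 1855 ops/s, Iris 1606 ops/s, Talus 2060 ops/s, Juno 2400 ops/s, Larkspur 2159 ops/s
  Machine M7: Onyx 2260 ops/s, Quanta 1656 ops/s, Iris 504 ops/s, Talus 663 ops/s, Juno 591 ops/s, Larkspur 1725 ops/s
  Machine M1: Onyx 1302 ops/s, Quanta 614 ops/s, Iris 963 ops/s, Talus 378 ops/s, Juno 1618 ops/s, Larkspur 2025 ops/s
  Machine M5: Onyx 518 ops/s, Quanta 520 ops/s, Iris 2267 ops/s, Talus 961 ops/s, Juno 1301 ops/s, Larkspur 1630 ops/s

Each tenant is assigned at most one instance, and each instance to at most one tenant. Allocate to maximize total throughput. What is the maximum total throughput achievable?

Max total: 11859 ops/s

Optimal: Onyx→Machine M7 (2260 ops/s), Quanta→Machine M3 (1394 ops/s), Iris→Machine M5 (2267 ops/s), Talus→Machine M4 (2060 ops/s), Juno→Machine M6 (1853 ops/s), Larkspur→Machine M1 (2025 ops/s) — total 2260+1394+2267+2060+1853+2025 = 11859 ops/s.
Column-greedy (each instance in turn goes to its best remaining tenant) gives 9518 ops/s, worse by 2341.
Next-best assignment: Onyx→Machine M3, Quanta→Machine M7, Iris→Machine M5, Talus→Machine M4, Juno→Machine M6, Larkspur→Machine M1 = 11787 ops/s.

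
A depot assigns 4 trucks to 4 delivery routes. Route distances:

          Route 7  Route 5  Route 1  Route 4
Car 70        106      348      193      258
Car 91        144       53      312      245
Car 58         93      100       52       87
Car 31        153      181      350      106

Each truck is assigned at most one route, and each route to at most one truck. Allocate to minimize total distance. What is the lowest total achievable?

Optimal: Car 70→Route 7 (106 km), Car 91→Route 5 (53 km), Car 58→Route 1 (52 km), Car 31→Route 4 (106 km) — total 106+53+52+106 = 317 km.
Column-greedy (each route in turn goes to its cheapest remaining truck) gives 445 km, worse by 128.
Swapping Car 70↔Car 91 (Car 70→Route 5 348 km, Car 91→Route 7 144 km) adds 333.
No other one-to-one assignment undercuts 317 km.

Min total: 317 km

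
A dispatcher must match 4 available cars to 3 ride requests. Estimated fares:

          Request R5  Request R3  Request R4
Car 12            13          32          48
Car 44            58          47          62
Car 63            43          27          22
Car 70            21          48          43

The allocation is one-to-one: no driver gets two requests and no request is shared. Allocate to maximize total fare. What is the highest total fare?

Max total: $154

Optimal: Car 44→Request R5 ($58), Car 70→Request R3 ($48), Car 12→Request R4 ($48) — total 58+48+48 = $154.
Max-entry greedy (repeatedly take the single best remaining cell) gives $153, worse by 1.
Next-best assignment: Car 63→Request R5, Car 70→Request R3, Car 44→Request R4 = $153.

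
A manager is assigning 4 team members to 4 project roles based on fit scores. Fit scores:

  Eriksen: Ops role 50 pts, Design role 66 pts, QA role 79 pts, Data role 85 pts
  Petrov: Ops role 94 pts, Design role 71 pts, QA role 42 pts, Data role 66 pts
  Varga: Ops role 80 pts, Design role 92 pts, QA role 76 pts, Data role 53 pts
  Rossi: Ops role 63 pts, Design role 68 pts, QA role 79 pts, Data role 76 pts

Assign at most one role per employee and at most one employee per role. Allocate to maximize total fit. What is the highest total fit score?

Treat this as an assignment problem: match each employee to one role.
Optimal: Eriksen→Data role (85 pts), Petrov→Ops role (94 pts), Varga→Design role (92 pts), Rossi→QA role (79 pts) — total 85+94+92+79 = 350 pts.
Column-greedy (each role in turn goes to its best remaining employee) gives 341 pts, worse by 9.
Swapping Rossi↔Eriksen (Rossi→Data role 76 pts, Eriksen→QA role 79 pts) loses 9.

Max total: 350 pts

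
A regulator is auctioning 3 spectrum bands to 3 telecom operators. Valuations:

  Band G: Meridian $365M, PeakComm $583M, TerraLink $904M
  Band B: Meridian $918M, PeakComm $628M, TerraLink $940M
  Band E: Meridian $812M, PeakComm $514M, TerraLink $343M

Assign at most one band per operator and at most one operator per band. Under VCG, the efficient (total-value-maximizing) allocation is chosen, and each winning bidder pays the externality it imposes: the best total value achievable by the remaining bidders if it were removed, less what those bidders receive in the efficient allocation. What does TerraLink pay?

TerraLink pays $61M.

Efficient allocation: Meridian→Band E ($812M), PeakComm→Band B ($628M), TerraLink→Band G ($904M); total welfare W = $2344M.
TerraLink receives Band G at value $904M, so the others get W − 904 = $1440M.
Without TerraLink: best allocation of the remaining 2 bidders over all 3 bands is Meridian→Band B ($918M), PeakComm→Band G ($583M), total $1501M.
VCG payment = (others' best without TerraLink) − (others' welfare with TerraLink) = 1501 − 1440 = $61M.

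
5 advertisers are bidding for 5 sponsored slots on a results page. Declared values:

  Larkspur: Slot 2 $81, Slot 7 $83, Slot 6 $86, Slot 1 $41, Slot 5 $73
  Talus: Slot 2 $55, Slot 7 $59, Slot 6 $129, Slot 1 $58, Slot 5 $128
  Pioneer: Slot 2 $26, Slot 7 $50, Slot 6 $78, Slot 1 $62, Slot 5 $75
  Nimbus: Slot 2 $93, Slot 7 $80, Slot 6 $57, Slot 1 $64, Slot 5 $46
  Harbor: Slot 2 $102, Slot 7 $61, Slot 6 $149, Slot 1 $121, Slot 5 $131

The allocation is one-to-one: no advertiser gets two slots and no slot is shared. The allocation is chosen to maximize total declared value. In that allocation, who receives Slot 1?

Pioneer receives Slot 1.

This is a one-to-one assignment (maximum-weight bipartite matching).
Optimal: Larkspur→Slot 7 ($83), Talus→Slot 5 ($128), Pioneer→Slot 1 ($62), Nimbus→Slot 2 ($93), Harbor→Slot 6 ($149) — total 83+128+62+93+149 = $515.
Row-greedy (each advertiser in turn takes its best remaining slot) gives $430, worse by 85.
Next-best assignment: Larkspur→Slot 7, Talus→Slot 5, Pioneer→Slot 6, Nimbus→Slot 2, Harbor→Slot 1 = $503.
No other one-to-one assignment exceeds $515.
Pioneer's own top slot is Slot 6 ($78), but forcing Pioneer→Slot 6 and reassigning the rest optimally gives only $503 — worse by 12.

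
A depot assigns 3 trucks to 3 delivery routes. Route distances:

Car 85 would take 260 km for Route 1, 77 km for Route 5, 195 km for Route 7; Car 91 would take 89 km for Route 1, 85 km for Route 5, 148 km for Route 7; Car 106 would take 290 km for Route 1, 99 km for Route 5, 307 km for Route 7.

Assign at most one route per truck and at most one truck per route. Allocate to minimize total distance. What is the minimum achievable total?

Minimum total: 383 km

Optimal: Car 85→Route 7 (195 km), Car 91→Route 1 (89 km), Car 106→Route 5 (99 km) — total 195+89+99 = 383 km.
Min-entry greedy (repeatedly take the single cheapest remaining cell) gives 473 km, worse by 90.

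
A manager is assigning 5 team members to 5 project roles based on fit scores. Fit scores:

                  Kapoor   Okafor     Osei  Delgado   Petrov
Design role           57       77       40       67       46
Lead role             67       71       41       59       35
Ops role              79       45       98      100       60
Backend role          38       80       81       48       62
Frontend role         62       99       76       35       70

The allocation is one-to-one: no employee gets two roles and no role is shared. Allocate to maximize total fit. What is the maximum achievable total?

Maximum total: 395 pts

Optimal: Kapoor→Lead role (67 pts), Okafor→Design role (77 pts), Osei→Backend role (81 pts), Delgado→Ops role (100 pts), Petrov→Frontend role (70 pts) — total 67+77+81+100+70 = 395 pts.
Swapping Osei↔Okafor (Osei→Design role 40 pts, Okafor→Backend role 80 pts) loses 38.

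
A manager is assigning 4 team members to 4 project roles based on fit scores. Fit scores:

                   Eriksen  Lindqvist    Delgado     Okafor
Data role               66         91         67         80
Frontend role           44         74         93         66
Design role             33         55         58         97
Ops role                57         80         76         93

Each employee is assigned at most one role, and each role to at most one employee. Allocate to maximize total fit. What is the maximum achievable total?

Optimal: Eriksen→Ops role (57 pts), Lindqvist→Data role (91 pts), Delgado→Frontend role (93 pts), Okafor→Design role (97 pts) — total 57+91+93+97 = 338 pts.
Row-greedy (each employee in turn takes its best remaining role) gives 336 pts, worse by 2.
Next-best assignment: Eriksen→Data role, Lindqvist→Ops role, Delgado→Frontend role, Okafor→Design role = 336 pts.
No other one-to-one assignment exceeds 338 pts.

Max total: 338 pts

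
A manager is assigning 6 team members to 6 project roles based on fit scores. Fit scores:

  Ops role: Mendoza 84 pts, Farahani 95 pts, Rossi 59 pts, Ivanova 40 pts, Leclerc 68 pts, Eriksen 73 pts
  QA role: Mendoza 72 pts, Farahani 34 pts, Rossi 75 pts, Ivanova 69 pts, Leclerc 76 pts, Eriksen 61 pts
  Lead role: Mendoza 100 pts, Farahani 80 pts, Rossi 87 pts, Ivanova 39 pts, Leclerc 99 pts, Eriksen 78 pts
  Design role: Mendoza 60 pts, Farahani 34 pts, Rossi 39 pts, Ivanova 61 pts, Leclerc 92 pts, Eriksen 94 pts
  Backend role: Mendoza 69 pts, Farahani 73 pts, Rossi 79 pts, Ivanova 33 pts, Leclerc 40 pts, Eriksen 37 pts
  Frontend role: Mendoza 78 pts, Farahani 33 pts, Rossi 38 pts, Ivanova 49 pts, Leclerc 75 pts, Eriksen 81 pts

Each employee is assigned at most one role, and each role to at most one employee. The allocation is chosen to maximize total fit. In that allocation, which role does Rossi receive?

This is the linear assignment problem.
Optimal: Mendoza→Lead role (100 pts), Farahani→Ops role (95 pts), Rossi→Backend role (79 pts), Ivanova→QA role (69 pts), Leclerc→Design role (92 pts), Eriksen→Frontend role (81 pts) — total 100+95+79+69+92+81 = 516 pts.
Rossi's own top role is Lead role (87 pts), but forcing Rossi→Lead role and reassigning the rest optimally gives only 493 pts — worse by 23.

Rossi receives Backend role.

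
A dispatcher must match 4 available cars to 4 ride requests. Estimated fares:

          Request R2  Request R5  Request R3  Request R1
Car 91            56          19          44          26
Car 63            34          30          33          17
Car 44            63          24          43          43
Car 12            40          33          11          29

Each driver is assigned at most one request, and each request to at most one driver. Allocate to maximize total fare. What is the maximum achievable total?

Optimal: Car 91→Request R3 ($44), Car 63→Request R5 ($30), Car 44→Request R2 ($63), Car 12→Request R1 ($29) — total 44+30+63+29 = $166.
Max-entry greedy (repeatedly take the single best remaining cell) gives $157, worse by 9.
Swapping Car 44↔Car 63 (Car 44→Request R5 $24, Car 63→Request R2 $34) loses 35.

Maximum total: $166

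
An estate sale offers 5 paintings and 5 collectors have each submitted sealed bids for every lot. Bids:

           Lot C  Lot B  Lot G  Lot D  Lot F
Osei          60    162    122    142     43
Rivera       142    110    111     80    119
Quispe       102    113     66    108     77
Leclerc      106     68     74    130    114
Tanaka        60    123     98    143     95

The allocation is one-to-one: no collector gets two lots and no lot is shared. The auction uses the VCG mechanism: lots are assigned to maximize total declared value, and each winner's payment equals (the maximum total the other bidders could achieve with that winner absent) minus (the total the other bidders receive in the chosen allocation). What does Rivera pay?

Efficient allocation: Osei→Lot G ($122), Rivera→Lot C ($142), Quispe→Lot B ($113), Leclerc→Lot F ($114), Tanaka→Lot D ($143); total welfare W = $634.
Rivera receives Lot C at value $142, so the others get W − 142 = $492.
Without Rivera: best allocation of the remaining 4 bidders over all 5 lots is Osei→Lot B ($162), Quispe→Lot C ($102), Leclerc→Lot F ($114), Tanaka→Lot D ($143), total $521.
VCG payment = (others' best without Rivera) − (others' welfare with Rivera) = 521 − 492 = $29.

Rivera pays $29.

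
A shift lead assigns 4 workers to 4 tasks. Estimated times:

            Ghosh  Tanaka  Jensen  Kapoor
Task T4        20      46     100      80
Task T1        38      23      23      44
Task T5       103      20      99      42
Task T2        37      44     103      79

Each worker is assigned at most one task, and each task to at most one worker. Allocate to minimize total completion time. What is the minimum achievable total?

Optimal: Ghosh→Task T4 (20 min), Tanaka→Task T2 (44 min), Jensen→Task T1 (23 min), Kapoor→Task T5 (42 min) — total 20+44+23+42 = 129 min.
Row-greedy (each worker in turn takes its cheapest remaining task) gives 142 min, worse by 13.
No other one-to-one assignment undercuts 129 min.

Minimum total: 129 min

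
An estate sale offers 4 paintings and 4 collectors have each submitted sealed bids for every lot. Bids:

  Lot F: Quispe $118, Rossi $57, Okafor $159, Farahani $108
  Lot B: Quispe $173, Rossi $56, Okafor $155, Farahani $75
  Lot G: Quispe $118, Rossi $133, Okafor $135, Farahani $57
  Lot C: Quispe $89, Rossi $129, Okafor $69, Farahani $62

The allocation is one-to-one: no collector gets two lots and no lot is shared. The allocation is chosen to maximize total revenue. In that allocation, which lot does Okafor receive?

Treat this as an assignment problem: match each collector to one lot.
Optimal: Quispe→Lot B ($173), Rossi→Lot C ($129), Okafor→Lot G ($135), Farahani→Lot F ($108) — total 173+129+135+108 = $545.
Max-entry greedy (repeatedly take the single best remaining cell) gives $527, worse by 18.
Next-best assignment: Quispe→Lot B, Rossi→Lot G, Okafor→Lot F, Farahani→Lot C = $527.
No other one-to-one assignment exceeds $545.
Okafor's own top lot is Lot F ($159), but forcing Okafor→Lot F and reassigning the rest optimally gives only $527 — worse by 18.

Okafor receives Lot G.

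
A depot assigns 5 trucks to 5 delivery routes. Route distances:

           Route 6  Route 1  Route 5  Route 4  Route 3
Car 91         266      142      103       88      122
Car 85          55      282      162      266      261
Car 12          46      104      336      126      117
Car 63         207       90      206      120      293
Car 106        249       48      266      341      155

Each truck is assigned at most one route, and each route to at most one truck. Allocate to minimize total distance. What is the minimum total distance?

Minimum total: 443 km

Treat this as an assignment problem: match each truck to one route.
Optimal: Car 91→Route 5 (103 km), Car 85→Route 6 (55 km), Car 12→Route 3 (117 km), Car 63→Route 4 (120 km), Car 106→Route 1 (48 km) — total 103+55+117+120+48 = 443 km.
Row-greedy (each truck in turn takes its cheapest remaining route) gives 608 km, worse by 165.
Next-best assignment: Car 91→Route 3, Car 85→Route 5, Car 12→Route 6, Car 63→Route 4, Car 106→Route 1 = 498 km.
No other one-to-one assignment undercuts 443 km.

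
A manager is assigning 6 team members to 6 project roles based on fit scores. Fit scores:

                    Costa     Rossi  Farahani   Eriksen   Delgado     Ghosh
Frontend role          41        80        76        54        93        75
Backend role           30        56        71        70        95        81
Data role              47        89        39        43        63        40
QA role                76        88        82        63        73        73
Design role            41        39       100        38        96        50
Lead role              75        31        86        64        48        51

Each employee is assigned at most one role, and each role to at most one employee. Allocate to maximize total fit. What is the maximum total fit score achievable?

This is a one-to-one assignment (maximum-weight bipartite matching).
Optimal: Costa→QA role (76 pts), Rossi→Data role (89 pts), Farahani→Design role (100 pts), Eriksen→Lead role (64 pts), Delgado→Frontend role (93 pts), Ghosh→Backend role (81 pts) — total 76+89+100+64+93+81 = 503 pts.
Row-greedy (each employee in turn takes its best remaining role) gives 479 pts, worse by 24.

Max total: 503 pts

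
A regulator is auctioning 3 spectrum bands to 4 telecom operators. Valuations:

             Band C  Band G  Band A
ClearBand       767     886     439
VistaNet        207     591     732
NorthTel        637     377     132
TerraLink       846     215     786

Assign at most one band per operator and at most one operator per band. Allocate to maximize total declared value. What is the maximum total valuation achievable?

This is the linear assignment problem.
Optimal: TerraLink→Band C ($846M), ClearBand→Band G ($886M), VistaNet→Band A ($732M) — total 846+886+732 = $2464M.
Row-greedy (each operator in turn takes its best remaining band) gives $2255M, worse by 209.
Next-best assignment: NorthTel→Band C, ClearBand→Band G, TerraLink→Band A = $2309M.

Max total: $2464M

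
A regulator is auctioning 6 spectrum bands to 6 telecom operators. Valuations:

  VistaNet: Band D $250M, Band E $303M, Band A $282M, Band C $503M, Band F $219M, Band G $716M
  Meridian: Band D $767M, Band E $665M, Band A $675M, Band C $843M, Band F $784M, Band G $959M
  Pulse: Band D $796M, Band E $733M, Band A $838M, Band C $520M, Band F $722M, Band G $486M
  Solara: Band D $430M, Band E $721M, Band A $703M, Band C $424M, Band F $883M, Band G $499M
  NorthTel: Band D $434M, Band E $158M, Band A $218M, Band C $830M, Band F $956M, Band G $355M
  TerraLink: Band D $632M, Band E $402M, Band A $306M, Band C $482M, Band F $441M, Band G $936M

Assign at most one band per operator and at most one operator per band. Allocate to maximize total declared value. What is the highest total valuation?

Optimal: VistaNet→Band C ($503M), Meridian→Band D ($767M), Pulse→Band A ($838M), Solara→Band E ($721M), NorthTel→Band F ($956M), TerraLink→Band G ($936M) — total 503+767+838+721+956+936 = $4721M.
Max-entry greedy (repeatedly take the single best remaining cell) gives $4609M, worse by 112.

Max total: $4721M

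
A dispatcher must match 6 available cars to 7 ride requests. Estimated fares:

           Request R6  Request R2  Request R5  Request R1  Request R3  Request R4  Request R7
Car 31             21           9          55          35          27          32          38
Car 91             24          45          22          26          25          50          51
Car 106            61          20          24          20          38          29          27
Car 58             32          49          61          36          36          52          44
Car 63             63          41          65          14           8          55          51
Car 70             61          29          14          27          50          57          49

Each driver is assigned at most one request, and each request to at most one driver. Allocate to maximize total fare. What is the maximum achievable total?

Maximum total: $321

Optimal: Car 31→Request R5 ($55), Car 91→Request R7 ($51), Car 106→Request R6 ($61), Car 58→Request R2 ($49), Car 63→Request R4 ($55), Car 70→Request R3 ($50) — total 55+51+61+49+55+50 = $321.
Max-entry greedy (repeatedly take the single best remaining cell) gives $318, worse by 3.
Swapping Car 58↔Car 91 (Car 58→Request R7 $44, Car 91→Request R2 $45) loses 11.
No other one-to-one assignment exceeds $321.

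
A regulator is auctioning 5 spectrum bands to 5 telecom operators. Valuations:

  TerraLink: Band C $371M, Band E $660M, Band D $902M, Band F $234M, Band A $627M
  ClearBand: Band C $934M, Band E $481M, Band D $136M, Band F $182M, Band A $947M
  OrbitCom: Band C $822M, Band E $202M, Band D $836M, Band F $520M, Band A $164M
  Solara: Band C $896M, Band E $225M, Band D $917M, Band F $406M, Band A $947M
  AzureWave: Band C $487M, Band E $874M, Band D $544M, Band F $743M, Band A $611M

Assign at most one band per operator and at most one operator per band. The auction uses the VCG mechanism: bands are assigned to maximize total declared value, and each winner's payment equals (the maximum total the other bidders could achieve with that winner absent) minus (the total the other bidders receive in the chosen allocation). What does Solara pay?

Solara pays $315M.

Efficient allocation: TerraLink→Band D ($902M), ClearBand→Band C ($934M), OrbitCom→Band F ($520M), Solara→Band A ($947M), AzureWave→Band E ($874M); total welfare W = $4177M.
Solara receives Band A at value $947M, so the others get W − 947 = $3230M.
Without Solara: best allocation of the remaining 4 bidders over all 5 bands is TerraLink→Band D ($902M), ClearBand→Band A ($947M), OrbitCom→Band C ($822M), AzureWave→Band E ($874M), total $3545M.
VCG payment = (others' best without Solara) − (others' welfare with Solara) = 3545 − 3230 = $315M.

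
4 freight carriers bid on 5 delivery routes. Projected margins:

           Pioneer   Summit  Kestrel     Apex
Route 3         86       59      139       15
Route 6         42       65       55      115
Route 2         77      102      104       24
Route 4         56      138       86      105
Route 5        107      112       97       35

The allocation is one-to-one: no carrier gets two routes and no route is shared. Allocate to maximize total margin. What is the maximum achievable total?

Maximum total: $499k

Optimal: Pioneer→Route 5 ($107k), Summit→Route 4 ($138k), Kestrel→Route 3 ($139k), Apex→Route 6 ($115k) — total 107+138+139+115 = $499k.
Column-greedy (each route in turn goes to its best remaining carrier) gives $412k, worse by 87.
Swapping Pioneer↔Kestrel (Pioneer→Route 3 $86k, Kestrel→Route 5 $97k) loses 63.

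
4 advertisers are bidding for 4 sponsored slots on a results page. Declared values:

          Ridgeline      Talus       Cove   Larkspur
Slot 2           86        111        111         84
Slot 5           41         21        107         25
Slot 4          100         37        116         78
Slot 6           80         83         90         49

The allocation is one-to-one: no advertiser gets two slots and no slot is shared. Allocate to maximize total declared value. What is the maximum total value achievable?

Maximum total: $376

Optimal: Ridgeline→Slot 6 ($80), Talus→Slot 2 ($111), Cove→Slot 5 ($107), Larkspur→Slot 4 ($78) — total 80+111+107+78 = $376.
Row-greedy (each advertiser in turn takes its best remaining slot) gives $367, worse by 9.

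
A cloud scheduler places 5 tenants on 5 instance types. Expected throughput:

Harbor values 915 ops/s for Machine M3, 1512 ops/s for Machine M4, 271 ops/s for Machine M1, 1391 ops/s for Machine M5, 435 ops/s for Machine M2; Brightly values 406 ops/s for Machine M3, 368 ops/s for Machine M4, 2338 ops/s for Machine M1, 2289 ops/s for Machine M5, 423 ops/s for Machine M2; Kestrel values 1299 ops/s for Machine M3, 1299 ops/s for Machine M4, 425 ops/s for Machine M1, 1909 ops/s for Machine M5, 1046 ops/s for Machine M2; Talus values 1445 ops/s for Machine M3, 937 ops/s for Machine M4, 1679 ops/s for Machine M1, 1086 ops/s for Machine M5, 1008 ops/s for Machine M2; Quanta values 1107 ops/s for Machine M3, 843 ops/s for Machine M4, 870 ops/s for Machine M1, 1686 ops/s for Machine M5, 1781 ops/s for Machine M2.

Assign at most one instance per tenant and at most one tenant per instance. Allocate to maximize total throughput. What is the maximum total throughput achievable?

Optimal: Harbor→Machine M4 (1512 ops/s), Brightly→Machine M1 (2338 ops/s), Kestrel→Machine M5 (1909 ops/s), Talus→Machine M3 (1445 ops/s), Quanta→Machine M2 (1781 ops/s) — total 1512+2338+1909+1445+1781 = 8985 ops/s.

Maximum total: 8985 ops/s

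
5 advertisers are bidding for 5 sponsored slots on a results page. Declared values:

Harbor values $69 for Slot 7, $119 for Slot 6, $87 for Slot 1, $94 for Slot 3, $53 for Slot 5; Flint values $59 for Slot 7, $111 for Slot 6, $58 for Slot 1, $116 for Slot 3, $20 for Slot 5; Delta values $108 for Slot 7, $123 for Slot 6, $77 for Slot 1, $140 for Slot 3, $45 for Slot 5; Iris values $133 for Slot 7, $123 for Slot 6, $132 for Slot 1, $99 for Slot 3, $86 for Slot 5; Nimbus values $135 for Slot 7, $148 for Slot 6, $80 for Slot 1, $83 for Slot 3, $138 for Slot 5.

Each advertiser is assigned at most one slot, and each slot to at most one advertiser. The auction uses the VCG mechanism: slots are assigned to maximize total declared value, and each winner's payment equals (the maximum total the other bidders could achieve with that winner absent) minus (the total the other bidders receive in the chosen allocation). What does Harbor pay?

Efficient allocation: Harbor→Slot 6 ($119), Flint→Slot 3 ($116), Delta→Slot 7 ($108), Iris→Slot 1 ($132), Nimbus→Slot 5 ($138); total welfare W = $613.
Harbor receives Slot 6 at value $119, so the others get W − 119 = $494.
Without Harbor: best allocation of the remaining 4 bidders over all 5 slots is Flint→Slot 6 ($111), Delta→Slot 3 ($140), Iris→Slot 7 ($133), Nimbus→Slot 5 ($138), total $522.
VCG payment = (others' best without Harbor) − (others' welfare with Harbor) = 522 − 494 = $28.

Harbor pays $28.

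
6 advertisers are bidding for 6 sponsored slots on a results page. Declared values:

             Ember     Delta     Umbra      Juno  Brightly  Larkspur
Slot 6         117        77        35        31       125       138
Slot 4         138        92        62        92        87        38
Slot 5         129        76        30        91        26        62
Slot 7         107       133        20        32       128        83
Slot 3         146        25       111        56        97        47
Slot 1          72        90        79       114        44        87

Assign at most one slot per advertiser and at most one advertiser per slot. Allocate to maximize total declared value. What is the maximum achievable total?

Optimal: Ember→Slot 5 ($129), Delta→Slot 4 ($92), Umbra→Slot 3 ($111), Juno→Slot 1 ($114), Brightly→Slot 7 ($128), Larkspur→Slot 6 ($138) — total 129+92+111+114+128+138 = $712.
Column-greedy (each slot in turn goes to its best remaining advertiser) gives $655, worse by 57.
Checked against all permutations: $712 is optimal.

Max total: $712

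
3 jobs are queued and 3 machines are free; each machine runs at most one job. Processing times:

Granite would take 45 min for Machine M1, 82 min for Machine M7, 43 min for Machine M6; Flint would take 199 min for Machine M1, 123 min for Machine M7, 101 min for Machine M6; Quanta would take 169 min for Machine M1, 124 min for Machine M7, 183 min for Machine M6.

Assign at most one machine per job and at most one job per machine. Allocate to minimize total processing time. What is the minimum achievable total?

Minimum total: 270 min

This is a one-to-one assignment (minimum-cost bipartite matching).
Optimal: Granite→Machine M1 (45 min), Flint→Machine M6 (101 min), Quanta→Machine M7 (124 min) — total 45+101+124 = 270 min.
Row-greedy (each job in turn takes its cheapest remaining machine) gives 335 min, worse by 65.
Checked against all permutations: 270 min is optimal.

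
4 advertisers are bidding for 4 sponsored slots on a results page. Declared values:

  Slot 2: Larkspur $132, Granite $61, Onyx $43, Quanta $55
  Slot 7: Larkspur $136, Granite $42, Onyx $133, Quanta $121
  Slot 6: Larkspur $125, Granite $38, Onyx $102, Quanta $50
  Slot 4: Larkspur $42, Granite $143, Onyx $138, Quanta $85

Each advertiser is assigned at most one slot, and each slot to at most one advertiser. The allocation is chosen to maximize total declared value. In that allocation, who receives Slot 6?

Onyx receives Slot 6.

This is the linear assignment problem.
Optimal: Larkspur→Slot 2 ($132), Granite→Slot 4 ($143), Onyx→Slot 6 ($102), Quanta→Slot 7 ($121) — total 132+143+102+121 = $498.
Column-greedy (each slot in turn goes to its best remaining advertiser) gives $458, worse by 40.
Next-best assignment: Larkspur→Slot 2, Granite→Slot 4, Onyx→Slot 7, Quanta→Slot 6 = $458.
Swapping Granite↔Quanta (Granite→Slot 7 $42, Quanta→Slot 4 $85) loses 137.
Checked against all permutations: $498 is optimal.
Onyx's own top slot is Slot 4 ($138), but forcing Onyx→Slot 4 and reassigning the rest optimally gives only $445 — worse by 53.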